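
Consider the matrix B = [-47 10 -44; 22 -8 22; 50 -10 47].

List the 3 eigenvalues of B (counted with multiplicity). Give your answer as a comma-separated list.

Set up det(sI - B) = 0.
Expanding along the first row, p(s) = s^3 + 8s^2 - 9s - 72.
Try s = -8: p(-8) = 0, so -8 is a root.
Factor out (s + 8): p(s) = (s + 8)·(s^2 - 9).
The quadratic factors as (s + 3)·(s - 3).
Eigenvalues: -8, -3, 3.

-8, -3, 3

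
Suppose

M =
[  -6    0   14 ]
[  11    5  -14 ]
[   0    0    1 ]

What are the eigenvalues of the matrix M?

Compute the characteristic polynomial p(μ) = det(μI - M).
Expanding along the first row, p(μ) = μ^3 - 31μ + 30.
Rational-root test: μ = -6 gives p(-6) = 0.
Dividing by (μ + 6) leaves μ^2 - 6μ + 5.
The quadratic factors as (μ - 1)·(μ - 5).
Eigenvalues: -6, 1, 5.

-6, 1, 5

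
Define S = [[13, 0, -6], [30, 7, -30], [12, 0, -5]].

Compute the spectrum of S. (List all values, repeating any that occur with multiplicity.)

1, 7, 7

Set up det(μI - S) = 0.
Expanding along the first row, p(μ) = μ^3 - 15μ^2 + 63μ - 49.
Rational-root test: μ = 1 gives p(1) = 0.
Dividing by (μ - 1) leaves μ^2 - 14μ + 49.
The quadratic factor is (μ - 7)^2.
Eigenvalues: 1, 7, 7.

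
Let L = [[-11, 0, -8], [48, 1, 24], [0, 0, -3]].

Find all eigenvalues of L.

Set up det(sI - L) = 0.
Expanding along the first row, p(s) = s^3 + 13s^2 + 19s - 33.
Since p(-11) = 0, s = -11 is a root.
Dividing by (s + 11) leaves s^2 + 2s - 3.
The quadratic factors as (s + 3)·(s - 1).
Eigenvalues: -11, -3, 1.

-11, -3, 1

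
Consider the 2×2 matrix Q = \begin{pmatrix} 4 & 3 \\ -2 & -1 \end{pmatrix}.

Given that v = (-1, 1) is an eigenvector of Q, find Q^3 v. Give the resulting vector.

(-1, 1)

First find the eigenvalue: Qv = (-1, 1) = 1·(-1, 1), so λ = 1.
Then Q^3 v = λ^3·v = 1^3·(-1, 1) = 1·(-1, 1) = (-1, 1).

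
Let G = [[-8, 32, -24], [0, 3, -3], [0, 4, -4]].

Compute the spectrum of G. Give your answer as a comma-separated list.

Set up det(μI - G) = 0.
Expanding along the first row, p(μ) = μ^3 + 9μ^2 + 8μ.
Rational-root test: μ = -1 gives p(-1) = 0.
Dividing by (μ + 1) leaves μ^2 + 8μ.
The quadratic factors as (μ + 8)·μ.
Eigenvalues: -8, -1, 0.

-8, -1, 0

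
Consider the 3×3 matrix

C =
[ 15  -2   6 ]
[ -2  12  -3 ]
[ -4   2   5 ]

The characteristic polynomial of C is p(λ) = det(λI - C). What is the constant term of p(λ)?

-1210

p(λ) = λ^3 - 32λ^2 + 341λ - 1210.
The constant term is -1210.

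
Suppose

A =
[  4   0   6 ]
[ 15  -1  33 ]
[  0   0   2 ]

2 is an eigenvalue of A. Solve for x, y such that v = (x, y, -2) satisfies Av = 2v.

We need (A - 2I)v = 0.
A - 2I = [[2, 0, 6], [15, -3, 33], [0, 0, 0]].
Row 1: (2)·x + (0)·y + (6)·-2 = 0
Row 2: (15)·x + (-3)·y + (33)·-2 = 0
Row 3: (0)·x + (0)·y + (0)·-2 = 0
Solving gives x = 6, y = 8.
Check: A·(6, 8, -2) = (12, 16, -4) = 2·(6, 8, -2).

6, 8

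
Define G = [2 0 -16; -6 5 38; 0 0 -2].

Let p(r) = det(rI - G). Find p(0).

20

p(0) = det(0·I − G) = det(−G) = (−1)^3·det(G).
det(G) = -20, so p(0) = 20.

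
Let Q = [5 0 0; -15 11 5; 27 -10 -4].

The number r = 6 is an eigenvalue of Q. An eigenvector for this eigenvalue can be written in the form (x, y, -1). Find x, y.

0, 1

We need (Q - 6I)v = 0.
Q - 6I = [[-1, 0, 0], [-15, 5, 5], [27, -10, -10]].
Row 1: (-1)·x + (0)·y + (0)·-1 = 0
Row 2: (-15)·x + (5)·y + (5)·-1 = 0
Row 3: (27)·x + (-10)·y + (-10)·-1 = 0
Solving gives x = 0, y = 1.
Check: Q·(0, 1, -1) = (0, 6, -6) = 6·(0, 1, -1).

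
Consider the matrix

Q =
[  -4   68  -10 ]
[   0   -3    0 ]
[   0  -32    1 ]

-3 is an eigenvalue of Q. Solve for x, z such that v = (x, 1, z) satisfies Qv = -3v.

-12, 8

We need (Q + 3I)v = 0.
Q + 3I = [[-1, 68, -10], [0, 0, 0], [0, -32, 4]].
Row 1: (-1)·x + (68)·1 + (-10)·z = 0
Row 2: (0)·x + (0)·1 + (0)·z = 0
Row 3: (0)·x + (-32)·1 + (4)·z = 0
Solving gives x = -12, z = 8.
Check: Q·(-12, 1, 8) = (36, -3, -24) = -3·(-12, 1, 8).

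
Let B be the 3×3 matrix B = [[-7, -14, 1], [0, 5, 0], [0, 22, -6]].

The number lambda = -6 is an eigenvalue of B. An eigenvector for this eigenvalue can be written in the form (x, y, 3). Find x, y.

We need (B + 6I)v = 0.
B + 6I = [[-1, -14, 1], [0, 11, 0], [0, 22, 0]].
Row 1: (-1)·x + (-14)·y + (1)·3 = 0
Row 2: (0)·x + (11)·y + (0)·3 = 0
Row 3: (0)·x + (22)·y + (0)·3 = 0
Solving gives x = 3, y = 0.
Check: B·(3, 0, 3) = (-18, 0, -18) = -6·(3, 0, 3).

3, 0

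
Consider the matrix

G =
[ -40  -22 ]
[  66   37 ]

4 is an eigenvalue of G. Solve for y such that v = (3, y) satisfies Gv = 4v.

-6

We need (G - 4I)v = 0.
G - 4I = [[-44, -22], [66, 33]].
Row 1: (-44)·3 + (-22)·y = 0
Row 2: (66)·3 + (33)·y = 0
Solving gives y = -6.
Check: G·(3, -6) = (12, -24) = 4·(3, -6).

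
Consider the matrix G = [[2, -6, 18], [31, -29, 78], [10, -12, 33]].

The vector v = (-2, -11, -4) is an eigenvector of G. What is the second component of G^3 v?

-1375

First find the eigenvalue: Gv = (-10, -55, -20) = 5·(-2, -11, -4), so λ = 5.
Then G^3 v = λ^3·v = 5^3·(-2, -11, -4) = 125·(-2, -11, -4) = (-250, -1375, -500).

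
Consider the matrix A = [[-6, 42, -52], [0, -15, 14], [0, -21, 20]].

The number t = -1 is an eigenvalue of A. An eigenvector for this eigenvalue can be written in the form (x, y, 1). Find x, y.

-2, 1

We need (A + 1I)v = 0.
A + 1I = [[-5, 42, -52], [0, -14, 14], [0, -21, 21]].
Row 1: (-5)·x + (42)·y + (-52)·1 = 0
Row 2: (0)·x + (-14)·y + (14)·1 = 0
Row 3: (0)·x + (-21)·y + (21)·1 = 0
Solving gives x = -2, y = 1.
Check: A·(-2, 1, 1) = (2, -1, -1) = -1·(-2, 1, 1).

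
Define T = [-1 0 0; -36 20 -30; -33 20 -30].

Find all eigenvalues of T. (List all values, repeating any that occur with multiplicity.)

The characteristic polynomial is p(r) = det(rI - T).
Expanding along the first row, p(r) = r^3 + 11r^2 + 10r.
Rational-root test: r = 0 gives p(0) = 0.
Factor out r: p(r) = r·(r^2 + 11r + 10).
The quadratic factors as (r + 10)·(r + 1).
Eigenvalues: -10, -1, 0.

-10, -1, 0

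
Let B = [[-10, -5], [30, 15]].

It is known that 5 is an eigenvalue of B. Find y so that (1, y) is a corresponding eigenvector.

We need (B - 5I)v = 0.
B - 5I = [[-15, -5], [30, 10]].
Row 1: (-15)·1 + (-5)·y = 0
Row 2: (30)·1 + (10)·y = 0
Solving gives y = -3.
Check: B·(1, -3) = (5, -15) = 5·(1, -3).

-3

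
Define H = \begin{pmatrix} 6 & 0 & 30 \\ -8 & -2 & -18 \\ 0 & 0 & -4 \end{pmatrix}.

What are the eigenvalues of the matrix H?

Set up det(λI - H) = 0.
Expanding the 3×3 determinant: p(λ) = λ^3 - 28λ - 48.
Try λ = -4: p(-4) = 0, so -4 is a root.
Dividing by (λ + 4) leaves λ^2 - 4λ - 12.
The quadratic factors as (λ + 2)·(λ - 6).
Eigenvalues: -4, -2, 6.

-4, -2, 6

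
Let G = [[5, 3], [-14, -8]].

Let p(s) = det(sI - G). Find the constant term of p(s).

2

p(s) = s^2 + 3s + 2.
The constant term is 2.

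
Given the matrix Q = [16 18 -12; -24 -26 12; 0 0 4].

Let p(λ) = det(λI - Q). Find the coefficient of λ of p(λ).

p(λ) = λ^3 + 6λ^2 - 24λ - 64.
The coefficient of λ is -24.

-24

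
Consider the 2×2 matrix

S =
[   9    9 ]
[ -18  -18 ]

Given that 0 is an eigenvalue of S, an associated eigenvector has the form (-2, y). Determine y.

2

We need (S)v = 0.
S = [[9, 9], [-18, -18]].
Row 1: (9)·-2 + (9)·y = 0
Row 2: (-18)·-2 + (-18)·y = 0
Solving gives y = 2.
Check: S·(-2, 2) = (0, 0) = 0·(-2, 2).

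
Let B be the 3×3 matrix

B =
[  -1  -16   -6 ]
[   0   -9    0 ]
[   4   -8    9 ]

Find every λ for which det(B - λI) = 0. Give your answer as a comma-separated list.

-9, 3, 5

The characteristic polynomial is p(r) = det(rI - B).
Expanding along the first row, p(r) = r^3 + r^2 - 57r + 135.
Try r = 3: p(3) = 0, so 3 is a root.
Factor out (r - 3): p(r) = (r - 3)·(r^2 + 4r - 45).
The quadratic factors as (r + 9)·(r - 5).
Eigenvalues: -9, 3, 5.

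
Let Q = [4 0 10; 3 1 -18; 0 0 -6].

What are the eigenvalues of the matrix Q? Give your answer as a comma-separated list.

-6, 1, 4

The characteristic polynomial is p(t) = det(tI - Q).
Expanding the 3×3 determinant: p(t) = t^3 + t^2 - 26t + 24.
Try t = 1: p(1) = 0, so 1 is a root.
Factor out (t - 1): p(t) = (t - 1)·(t^2 + 2t - 24).
The quadratic factors as (t + 6)·(t - 4).
Eigenvalues: -6, 1, 4.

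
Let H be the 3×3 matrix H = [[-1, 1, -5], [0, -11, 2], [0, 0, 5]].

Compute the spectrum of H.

H is upper triangular, so its eigenvalues are the diagonal entries.
Diagonal: -1, -11, 5.

-11, -1, 5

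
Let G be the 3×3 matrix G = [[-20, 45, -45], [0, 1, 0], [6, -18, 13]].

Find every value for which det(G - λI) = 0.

Compute the characteristic polynomial p(s) = det(sI - G).
Expanding the 3×3 determinant: p(s) = s^3 + 6s^2 + 3s - 10.
Rational-root test: s = 1 gives p(1) = 0.
Factor out (s - 1): p(s) = (s - 1)·(s^2 + 7s + 10).
The quadratic factors as (s + 5)·(s + 2).
Eigenvalues: -5, -2, 1.

-5, -2, 1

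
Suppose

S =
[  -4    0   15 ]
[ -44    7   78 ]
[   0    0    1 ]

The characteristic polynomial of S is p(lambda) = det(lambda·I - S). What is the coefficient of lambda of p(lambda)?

-25

p(lambda) = lambda^3 - 4·lambda^2 - 25·lambda + 28.
The coefficient of lambda is -25.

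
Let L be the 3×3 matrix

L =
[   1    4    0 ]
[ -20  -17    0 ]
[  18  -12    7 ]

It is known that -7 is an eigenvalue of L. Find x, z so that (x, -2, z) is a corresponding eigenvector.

We need (L + 7I)v = 0.
L + 7I = [[8, 4, 0], [-20, -10, 0], [18, -12, 14]].
Row 1: (8)·x + (4)·-2 + (0)·z = 0
Row 2: (-20)·x + (-10)·-2 + (0)·z = 0
Row 3: (18)·x + (-12)·-2 + (14)·z = 0
Solving gives x = 1, z = -3.
Check: L·(1, -2, -3) = (-7, 14, 21) = -7·(1, -2, -3).

1, -3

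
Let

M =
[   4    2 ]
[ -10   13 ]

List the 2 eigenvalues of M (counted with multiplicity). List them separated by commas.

det(M - λI) = (4 - λ)(13 - λ) - (2)·(-10) = λ^2 - 17λ + 72.
This factors as (λ - 8)·(λ - 9) = 0.
Eigenvalues: 8, 9.

8, 9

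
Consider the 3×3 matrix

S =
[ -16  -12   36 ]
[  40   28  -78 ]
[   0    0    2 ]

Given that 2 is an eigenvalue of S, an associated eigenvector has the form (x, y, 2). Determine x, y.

We need (S - 2I)v = 0.
S - 2I = [[-18, -12, 36], [40, 26, -78], [0, 0, 0]].
Row 1: (-18)·x + (-12)·y + (36)·2 = 0
Row 2: (40)·x + (26)·y + (-78)·2 = 0
Row 3: (0)·x + (0)·y + (0)·2 = 0
Solving gives x = 0, y = 6.
Check: S·(0, 6, 2) = (0, 12, 4) = 2·(0, 6, 2).

0, 6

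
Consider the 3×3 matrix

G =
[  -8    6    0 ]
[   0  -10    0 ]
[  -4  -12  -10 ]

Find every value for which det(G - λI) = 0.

-10, -10, -8

The characteristic polynomial is p(s) = det(sI - G).
Cofactor expansion gives p(s) = s^3 + 28s^2 + 260s + 800.
Rational-root test: s = -8 gives p(-8) = 0.
Factor out (s + 8): p(s) = (s + 8)·(s^2 + 20s + 100).
The quadratic factor is (s + 10)^2.
Eigenvalues: -10, -10, -8.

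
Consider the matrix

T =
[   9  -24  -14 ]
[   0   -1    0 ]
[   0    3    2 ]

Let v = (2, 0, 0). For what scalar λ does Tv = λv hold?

9

Compute Tv: T·(2, 0, 0) = (18, 0, 0).
Since Tv = λv, compare component 1: 18 = λ·2, so λ = 9.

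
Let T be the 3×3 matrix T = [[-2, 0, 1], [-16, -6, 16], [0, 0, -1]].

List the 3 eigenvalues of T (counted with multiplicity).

Set up det(λI - T) = 0.
Expanding along the first row, p(λ) = λ^3 + 9λ^2 + 20λ + 12.
Try λ = -2: p(-2) = 0, so -2 is a root.
Dividing by (λ + 2) leaves λ^2 + 7λ + 6.
The quadratic factors as (λ + 6)·(λ + 1).
Eigenvalues: -6, -2, -1.

-6, -2, -1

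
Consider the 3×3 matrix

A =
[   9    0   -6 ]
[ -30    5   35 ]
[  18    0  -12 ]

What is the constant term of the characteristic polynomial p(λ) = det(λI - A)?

p(0) = det(0·I − A) = det(−A) = (−1)^3·det(A).
det(A) = 0, so p(0) = 0.

0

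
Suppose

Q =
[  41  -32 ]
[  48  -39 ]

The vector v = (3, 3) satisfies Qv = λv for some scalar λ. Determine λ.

9

Compute Qv: Q·(3, 3) = (27, 27).
Since Qv = λv, compare component 1: 27 = λ·3, so λ = 9.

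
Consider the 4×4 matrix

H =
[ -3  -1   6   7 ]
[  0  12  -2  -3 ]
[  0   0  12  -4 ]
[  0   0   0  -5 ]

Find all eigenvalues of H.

H is upper triangular, so its eigenvalues are the diagonal entries.
Diagonal: -3, 12, 12, -5.

-5, -3, 12, 12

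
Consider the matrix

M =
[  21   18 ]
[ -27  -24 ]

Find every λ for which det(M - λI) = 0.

-6, 3

det(M - λI) = (21 - λ)(-24 - λ) - (18)·(-27) = λ^2 + 3λ - 18.
This factors as (λ + 6)·(λ - 3) = 0.
Eigenvalues: -6, 3.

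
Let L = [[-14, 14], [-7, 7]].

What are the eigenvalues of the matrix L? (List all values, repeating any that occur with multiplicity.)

det(L - sI) = (-14 - s)(7 - s) - (14)·(-7) = s^2 + 7s.
This factors as (s + 7)·s = 0.
Eigenvalues: -7, 0.

-7, 0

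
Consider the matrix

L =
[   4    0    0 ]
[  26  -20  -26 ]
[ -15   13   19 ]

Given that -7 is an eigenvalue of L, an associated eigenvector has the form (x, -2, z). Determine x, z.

0, 1

We need (L + 7I)v = 0.
L + 7I = [[11, 0, 0], [26, -13, -26], [-15, 13, 26]].
Row 1: (11)·x + (0)·-2 + (0)·z = 0
Row 2: (26)·x + (-13)·-2 + (-26)·z = 0
Row 3: (-15)·x + (13)·-2 + (26)·z = 0
Solving gives x = 0, z = 1.
Check: L·(0, -2, 1) = (0, 14, -7) = -7·(0, -2, 1).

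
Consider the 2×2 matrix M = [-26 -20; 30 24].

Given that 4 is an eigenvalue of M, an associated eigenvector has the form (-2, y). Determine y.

3

We need (M - 4I)v = 0.
M - 4I = [[-30, -20], [30, 20]].
Row 1: (-30)·-2 + (-20)·y = 0
Row 2: (30)·-2 + (20)·y = 0
Solving gives y = 3.
Check: M·(-2, 3) = (-8, 12) = 4·(-2, 3).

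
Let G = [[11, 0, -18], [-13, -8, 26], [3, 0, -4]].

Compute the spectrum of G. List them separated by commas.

Compute the characteristic polynomial p(s) = det(sI - G).
Expanding along the first row, p(s) = s^3 + s^2 - 46s + 80.
Since p(2) = 0, s = 2 is a root.
Dividing by (s - 2) leaves s^2 + 3s - 40.
The quadratic factors as (s + 8)·(s - 5).
Eigenvalues: -8, 2, 5.

-8, 2, 5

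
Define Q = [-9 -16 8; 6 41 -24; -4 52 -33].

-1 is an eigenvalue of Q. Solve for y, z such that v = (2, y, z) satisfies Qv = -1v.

-6, -10

We need (Q + 1I)v = 0.
Q + 1I = [[-8, -16, 8], [6, 42, -24], [-4, 52, -32]].
Row 1: (-8)·2 + (-16)·y + (8)·z = 0
Row 2: (6)·2 + (42)·y + (-24)·z = 0
Row 3: (-4)·2 + (52)·y + (-32)·z = 0
Solving gives y = -6, z = -10.
Check: Q·(2, -6, -10) = (-2, 6, 10) = -1·(2, -6, -10).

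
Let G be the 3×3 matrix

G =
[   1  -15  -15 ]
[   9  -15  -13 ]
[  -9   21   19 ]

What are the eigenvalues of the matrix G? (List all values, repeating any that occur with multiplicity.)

Compute the characteristic polynomial p(λ) = det(λI - G).
Expanding the 3×3 determinant: p(λ) = λ^3 - 5λ^2 - 8λ + 12.
Since p(1) = 0, λ = 1 is a root.
Dividing by (λ - 1) leaves λ^2 - 4λ - 12.
The quadratic factors as (λ + 2)·(λ - 6).
Eigenvalues: -2, 1, 6.

-2, 1, 6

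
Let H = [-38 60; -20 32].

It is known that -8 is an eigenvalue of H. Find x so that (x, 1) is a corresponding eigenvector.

We need (H + 8I)v = 0.
H + 8I = [[-30, 60], [-20, 40]].
Row 1: (-30)·x + (60)·1 = 0
Row 2: (-20)·x + (40)·1 = 0
Solving gives x = 2.
Check: H·(2, 1) = (-16, -8) = -8·(2, 1).

2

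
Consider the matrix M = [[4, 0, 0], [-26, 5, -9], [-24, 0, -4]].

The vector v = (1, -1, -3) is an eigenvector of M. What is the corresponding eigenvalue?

Compute Mv: M·(1, -1, -3) = (4, -4, -12).
Since Mv = λv, compare component 1: 4 = λ·1, so λ = 4.

4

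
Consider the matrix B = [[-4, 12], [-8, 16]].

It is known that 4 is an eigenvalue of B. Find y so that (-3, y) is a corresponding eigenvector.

-2

We need (B - 4I)v = 0.
B - 4I = [[-8, 12], [-8, 12]].
Row 1: (-8)·-3 + (12)·y = 0
Row 2: (-8)·-3 + (12)·y = 0
Solving gives y = -2.
Check: B·(-3, -2) = (-12, -8) = 4·(-3, -2).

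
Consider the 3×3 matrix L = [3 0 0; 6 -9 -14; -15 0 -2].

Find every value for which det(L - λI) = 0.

The characteristic polynomial is p(t) = det(tI - L).
Expanding the 3×3 determinant: p(t) = t^3 + 8t^2 - 15t - 54.
Rational-root test: t = -9 gives p(-9) = 0.
Factor out (t + 9): p(t) = (t + 9)·(t^2 - t - 6).
The quadratic factors as (t + 2)·(t - 3).
Eigenvalues: -9, -2, 3.

-9, -2, 3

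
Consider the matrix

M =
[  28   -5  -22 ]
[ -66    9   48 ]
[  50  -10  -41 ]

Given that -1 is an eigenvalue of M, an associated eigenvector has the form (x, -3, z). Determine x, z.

1, 2

We need (M + 1I)v = 0.
M + 1I = [[29, -5, -22], [-66, 10, 48], [50, -10, -40]].
Row 1: (29)·x + (-5)·-3 + (-22)·z = 0
Row 2: (-66)·x + (10)·-3 + (48)·z = 0
Row 3: (50)·x + (-10)·-3 + (-40)·z = 0
Solving gives x = 1, z = 2.
Check: M·(1, -3, 2) = (-1, 3, -2) = -1·(1, -3, 2).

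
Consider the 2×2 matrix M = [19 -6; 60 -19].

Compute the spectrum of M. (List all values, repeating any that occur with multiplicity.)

det(M - lambda·I) = (19 - lambda)(-19 - lambda) - (-6)·(60) = lambda^2 - 1.
This factors as (lambda + 1)·(lambda - 1) = 0.
Eigenvalues: -1, 1.

-1, 1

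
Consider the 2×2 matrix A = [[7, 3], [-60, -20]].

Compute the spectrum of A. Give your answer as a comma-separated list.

-8, -5

det(A - λI) = (7 - λ)(-20 - λ) - (3)·(-60) = λ^2 + 13λ + 40.
This factors as (λ + 8)·(λ + 5) = 0.
Eigenvalues: -8, -5.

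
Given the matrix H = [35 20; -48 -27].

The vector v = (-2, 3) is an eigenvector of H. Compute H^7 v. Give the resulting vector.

First find the eigenvalue: Hv = (-10, 15) = 5·(-2, 3), so λ = 5.
Then H^7 v = λ^7·v = 5^7·(-2, 3) = 78125·(-2, 3) = (-156250, 234375).

(-156250, 234375)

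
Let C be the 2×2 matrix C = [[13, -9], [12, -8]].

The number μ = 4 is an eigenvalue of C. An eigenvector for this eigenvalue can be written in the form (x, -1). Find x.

-1

We need (C - 4I)v = 0.
C - 4I = [[9, -9], [12, -12]].
Row 1: (9)·x + (-9)·-1 = 0
Row 2: (12)·x + (-12)·-1 = 0
Solving gives x = -1.
Check: C·(-1, -1) = (-4, -4) = 4·(-1, -1).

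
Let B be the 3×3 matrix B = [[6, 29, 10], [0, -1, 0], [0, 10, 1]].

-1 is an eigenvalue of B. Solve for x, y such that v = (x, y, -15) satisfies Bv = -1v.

We need (B + 1I)v = 0.
B + 1I = [[7, 29, 10], [0, 0, 0], [0, 10, 2]].
Row 1: (7)·x + (29)·y + (10)·-15 = 0
Row 2: (0)·x + (0)·y + (0)·-15 = 0
Row 3: (0)·x + (10)·y + (2)·-15 = 0
Solving gives x = 9, y = 3.
Check: B·(9, 3, -15) = (-9, -3, 15) = -1·(9, 3, -15).

9, 3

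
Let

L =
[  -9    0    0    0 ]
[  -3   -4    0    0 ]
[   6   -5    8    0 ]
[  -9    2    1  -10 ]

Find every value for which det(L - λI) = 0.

L is lower triangular, so its eigenvalues are the diagonal entries.
Diagonal: -9, -4, 8, -10.

-10, -9, -4, 8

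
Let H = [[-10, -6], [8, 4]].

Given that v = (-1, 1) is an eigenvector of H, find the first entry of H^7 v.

First find the eigenvalue: Hv = (4, -4) = -4·(-1, 1), so λ = -4.
Then H^7 v = λ^7·v = (-4)^7·(-1, 1) = -16384·(-1, 1) = (16384, -16384).

16384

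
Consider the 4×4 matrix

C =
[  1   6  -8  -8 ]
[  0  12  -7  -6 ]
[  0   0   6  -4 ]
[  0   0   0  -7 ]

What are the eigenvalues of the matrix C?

C is upper triangular, so its eigenvalues are the diagonal entries.
Diagonal: 1, 12, 6, -7.

-7, 1, 6, 12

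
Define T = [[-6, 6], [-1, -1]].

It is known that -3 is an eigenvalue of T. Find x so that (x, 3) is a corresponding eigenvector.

6

We need (T + 3I)v = 0.
T + 3I = [[-3, 6], [-1, 2]].
Row 1: (-3)·x + (6)·3 = 0
Row 2: (-1)·x + (2)·3 = 0
Solving gives x = 6.
Check: T·(6, 3) = (-18, -9) = -3·(6, 3).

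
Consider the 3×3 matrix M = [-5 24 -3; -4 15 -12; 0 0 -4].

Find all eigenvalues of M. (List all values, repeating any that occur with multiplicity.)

The characteristic polynomial is p(s) = det(sI - M).
Expanding along the first row, p(s) = s^3 - 6s^2 - 19s + 84.
Try s = 3: p(3) = 0, so 3 is a root.
Factor out (s - 3): p(s) = (s - 3)·(s^2 - 3s - 28).
The quadratic factors as (s + 4)·(s - 7).
Eigenvalues: -4, 3, 7.

-4, 3, 7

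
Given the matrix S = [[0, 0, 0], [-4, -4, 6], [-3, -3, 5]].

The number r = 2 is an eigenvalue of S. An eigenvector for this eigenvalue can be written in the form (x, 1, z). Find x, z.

We need (S - 2I)v = 0.
S - 2I = [[-2, 0, 0], [-4, -6, 6], [-3, -3, 3]].
Row 1: (-2)·x + (0)·1 + (0)·z = 0
Row 2: (-4)·x + (-6)·1 + (6)·z = 0
Row 3: (-3)·x + (-3)·1 + (3)·z = 0
Solving gives x = 0, z = 1.
Check: S·(0, 1, 1) = (0, 2, 2) = 2·(0, 1, 1).

0, 1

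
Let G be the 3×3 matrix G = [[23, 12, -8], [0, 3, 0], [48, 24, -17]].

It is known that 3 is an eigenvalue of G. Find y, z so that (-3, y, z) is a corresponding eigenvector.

1, -6

We need (G - 3I)v = 0.
G - 3I = [[20, 12, -8], [0, 0, 0], [48, 24, -20]].
Row 1: (20)·-3 + (12)·y + (-8)·z = 0
Row 2: (0)·-3 + (0)·y + (0)·z = 0
Row 3: (48)·-3 + (24)·y + (-20)·z = 0
Solving gives y = 1, z = -6.
Check: G·(-3, 1, -6) = (-9, 3, -18) = 3·(-3, 1, -6).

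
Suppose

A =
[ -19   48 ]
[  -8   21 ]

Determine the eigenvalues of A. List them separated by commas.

det(A - lambda·I) = (-19 - lambda)(21 - lambda) - (48)·(-8) = lambda^2 - 2·lambda - 15.
This factors as (lambda + 3)·(lambda - 5) = 0.
Eigenvalues: -3, 5.

-3, 5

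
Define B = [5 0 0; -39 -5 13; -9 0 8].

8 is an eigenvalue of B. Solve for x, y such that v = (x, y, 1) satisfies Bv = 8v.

We need (B - 8I)v = 0.
B - 8I = [[-3, 0, 0], [-39, -13, 13], [-9, 0, 0]].
Row 1: (-3)·x + (0)·y + (0)·1 = 0
Row 2: (-39)·x + (-13)·y + (13)·1 = 0
Row 3: (-9)·x + (0)·y + (0)·1 = 0
Solving gives x = 0, y = 1.
Check: B·(0, 1, 1) = (0, 8, 8) = 8·(0, 1, 1).

0, 1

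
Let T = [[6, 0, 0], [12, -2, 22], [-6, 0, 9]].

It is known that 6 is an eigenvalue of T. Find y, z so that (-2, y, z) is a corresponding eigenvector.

-14, -4

We need (T - 6I)v = 0.
T - 6I = [[0, 0, 0], [12, -8, 22], [-6, 0, 3]].
Row 1: (0)·-2 + (0)·y + (0)·z = 0
Row 2: (12)·-2 + (-8)·y + (22)·z = 0
Row 3: (-6)·-2 + (0)·y + (3)·z = 0
Solving gives y = -14, z = -4.
Check: T·(-2, -14, -4) = (-12, -84, -24) = 6·(-2, -14, -4).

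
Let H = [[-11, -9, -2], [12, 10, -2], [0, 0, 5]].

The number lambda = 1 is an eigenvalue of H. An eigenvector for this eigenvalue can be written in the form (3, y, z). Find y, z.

We need (H - 1I)v = 0.
H - 1I = [[-12, -9, -2], [12, 9, -2], [0, 0, 4]].
Row 1: (-12)·3 + (-9)·y + (-2)·z = 0
Row 2: (12)·3 + (9)·y + (-2)·z = 0
Row 3: (0)·3 + (0)·y + (4)·z = 0
Solving gives y = -4, z = 0.
Check: H·(3, -4, 0) = (3, -4, 0) = 1·(3, -4, 0).

-4, 0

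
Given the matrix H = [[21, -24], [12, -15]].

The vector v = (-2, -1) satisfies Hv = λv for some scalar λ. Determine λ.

9

Compute Hv: H·(-2, -1) = (-18, -9).
Since Hv = λv, compare component 1: -18 = λ·-2, so λ = 9.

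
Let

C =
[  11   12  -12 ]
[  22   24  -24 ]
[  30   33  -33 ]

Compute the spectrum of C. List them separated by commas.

The characteristic polynomial is p(lambda) = det(lambda·I - C).
Cofactor expansion gives p(lambda) = lambda^3 - 2·lambda^2 - 3·lambda.
Try lambda = 0: p(0) = 0, so 0 is a root.
Dividing by lambda leaves lambda^2 - 2·lambda - 3.
The quadratic factors as (lambda + 1)·(lambda - 3).
Eigenvalues: -1, 0, 3.

-1, 0, 3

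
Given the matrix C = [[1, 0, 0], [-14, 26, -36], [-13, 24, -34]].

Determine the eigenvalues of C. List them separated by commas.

The characteristic polynomial is p(λ) = det(λI - C).
Expanding along the first row, p(λ) = λ^3 + 7λ^2 - 28λ + 20.
Rational-root test: λ = 1 gives p(1) = 0.
Dividing by (λ - 1) leaves λ^2 + 8λ - 20.
The quadratic factors as (λ + 10)·(λ - 2).
Eigenvalues: -10, 1, 2.

-10, 1, 2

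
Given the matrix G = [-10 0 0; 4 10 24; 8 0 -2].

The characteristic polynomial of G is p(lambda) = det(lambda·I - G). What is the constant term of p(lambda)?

p(lambda) = lambda^3 + 2·lambda^2 - 100·lambda - 200.
The constant term is -200.

-200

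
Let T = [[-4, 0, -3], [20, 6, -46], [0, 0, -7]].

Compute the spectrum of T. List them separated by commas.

-7, -4, 6

Compute the characteristic polynomial p(λ) = det(λI - T).
Expanding the 3×3 determinant: p(λ) = λ^3 + 5λ^2 - 38λ - 168.
Rational-root test: λ = 6 gives p(6) = 0.
Factor out (λ - 6): p(λ) = (λ - 6)·(λ^2 + 11λ + 28).
The quadratic factors as (λ + 7)·(λ + 4).
Eigenvalues: -7, -4, 6.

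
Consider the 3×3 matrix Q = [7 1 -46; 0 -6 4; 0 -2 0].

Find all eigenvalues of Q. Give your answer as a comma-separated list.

Compute the characteristic polynomial p(lambda) = det(lambda·I - Q).
Cofactor expansion gives p(lambda) = lambda^3 - lambda^2 - 34·lambda - 56.
Since p(-2) = 0, lambda = -2 is a root.
Factor out (lambda + 2): p(lambda) = (lambda + 2)·(lambda^2 - 3·lambda - 28).
The quadratic factors as (lambda + 4)·(lambda - 7).
Eigenvalues: -4, -2, 7.

-4, -2, 7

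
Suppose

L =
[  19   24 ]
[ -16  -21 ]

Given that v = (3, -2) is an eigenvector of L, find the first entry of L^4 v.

243

First find the eigenvalue: Lv = (9, -6) = 3·(3, -2), so λ = 3.
Then L^4 v = λ^4·v = 3^4·(3, -2) = 81·(3, -2) = (243, -162).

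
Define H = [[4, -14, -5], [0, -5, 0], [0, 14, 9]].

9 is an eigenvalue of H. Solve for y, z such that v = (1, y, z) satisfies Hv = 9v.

0, -1

We need (H - 9I)v = 0.
H - 9I = [[-5, -14, -5], [0, -14, 0], [0, 14, 0]].
Row 1: (-5)·1 + (-14)·y + (-5)·z = 0
Row 2: (0)·1 + (-14)·y + (0)·z = 0
Row 3: (0)·1 + (14)·y + (0)·z = 0
Solving gives y = 0, z = -1.
Check: H·(1, 0, -1) = (9, 0, -9) = 9·(1, 0, -1).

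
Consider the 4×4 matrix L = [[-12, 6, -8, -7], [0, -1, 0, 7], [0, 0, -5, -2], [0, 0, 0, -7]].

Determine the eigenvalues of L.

L is upper triangular, so its eigenvalues are the diagonal entries.
Diagonal: -12, -1, -5, -7.

-12, -7, -5, -1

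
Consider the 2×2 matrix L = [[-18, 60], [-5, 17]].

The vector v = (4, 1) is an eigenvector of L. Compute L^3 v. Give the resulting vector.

First find the eigenvalue: Lv = (-12, -3) = -3·(4, 1), so λ = -3.
Then L^3 v = λ^3·v = (-3)^3·(4, 1) = -27·(4, 1) = (-108, -27).

(-108, -27)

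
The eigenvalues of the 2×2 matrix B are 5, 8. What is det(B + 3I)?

88

If B has eigenvalues 5, 8, then B + 3I has eigenvalues 8, 11.
det(B + 3I) = (8) · (11) = 88.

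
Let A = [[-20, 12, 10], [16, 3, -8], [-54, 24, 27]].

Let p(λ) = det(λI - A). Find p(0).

p(0) = det(0·I − A) = det(−A) = (−1)^3·det(A).
det(A) = 0, so p(0) = 0.

0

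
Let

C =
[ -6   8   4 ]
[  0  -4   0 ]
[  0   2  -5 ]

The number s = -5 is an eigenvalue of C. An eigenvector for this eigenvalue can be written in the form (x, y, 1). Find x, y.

We need (C + 5I)v = 0.
C + 5I = [[-1, 8, 4], [0, 1, 0], [0, 2, 0]].
Row 1: (-1)·x + (8)·y + (4)·1 = 0
Row 2: (0)·x + (1)·y + (0)·1 = 0
Row 3: (0)·x + (2)·y + (0)·1 = 0
Solving gives x = 4, y = 0.
Check: C·(4, 0, 1) = (-20, 0, -5) = -5·(4, 0, 1).

4, 0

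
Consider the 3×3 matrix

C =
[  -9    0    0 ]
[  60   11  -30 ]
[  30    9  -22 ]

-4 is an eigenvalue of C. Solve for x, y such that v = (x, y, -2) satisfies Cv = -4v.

We need (C + 4I)v = 0.
C + 4I = [[-5, 0, 0], [60, 15, -30], [30, 9, -18]].
Row 1: (-5)·x + (0)·y + (0)·-2 = 0
Row 2: (60)·x + (15)·y + (-30)·-2 = 0
Row 3: (30)·x + (9)·y + (-18)·-2 = 0
Solving gives x = 0, y = -4.
Check: C·(0, -4, -2) = (0, 16, 8) = -4·(0, -4, -2).

0, -4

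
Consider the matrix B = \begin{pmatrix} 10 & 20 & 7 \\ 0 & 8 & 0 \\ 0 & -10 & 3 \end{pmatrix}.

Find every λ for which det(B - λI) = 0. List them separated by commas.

Set up det(rI - B) = 0.
Expanding along the first row, p(r) = r^3 - 21r^2 + 134r - 240.
Since p(8) = 0, r = 8 is a root.
Factor out (r - 8): p(r) = (r - 8)·(r^2 - 13r + 30).
The quadratic factors as (r - 3)·(r - 10).
Eigenvalues: 3, 8, 10.

3, 8, 10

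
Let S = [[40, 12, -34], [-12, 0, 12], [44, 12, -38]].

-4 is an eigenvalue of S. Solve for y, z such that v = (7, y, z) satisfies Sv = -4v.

-3, 8

We need (S + 4I)v = 0.
S + 4I = [[44, 12, -34], [-12, 4, 12], [44, 12, -34]].
Row 1: (44)·7 + (12)·y + (-34)·z = 0
Row 2: (-12)·7 + (4)·y + (12)·z = 0
Row 3: (44)·7 + (12)·y + (-34)·z = 0
Solving gives y = -3, z = 8.
Check: S·(7, -3, 8) = (-28, 12, -32) = -4·(7, -3, 8).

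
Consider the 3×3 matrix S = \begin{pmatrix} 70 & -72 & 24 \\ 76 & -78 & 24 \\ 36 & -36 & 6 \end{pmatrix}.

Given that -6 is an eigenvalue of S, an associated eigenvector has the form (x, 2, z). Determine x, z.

0, 6

We need (S + 6I)v = 0.
S + 6I = [[76, -72, 24], [76, -72, 24], [36, -36, 12]].
Row 1: (76)·x + (-72)·2 + (24)·z = 0
Row 2: (76)·x + (-72)·2 + (24)·z = 0
Row 3: (36)·x + (-36)·2 + (12)·z = 0
Solving gives x = 0, z = 6.
Check: S·(0, 2, 6) = (0, -12, -36) = -6·(0, 2, 6).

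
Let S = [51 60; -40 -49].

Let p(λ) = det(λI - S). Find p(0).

-99

p(0) = det(0·I − S) = det(−S) = (−1)^2·det(S).
det(S) = -99, so p(0) = -99.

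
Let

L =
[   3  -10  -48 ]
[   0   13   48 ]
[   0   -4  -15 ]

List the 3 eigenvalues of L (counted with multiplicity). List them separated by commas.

Compute the characteristic polynomial p(r) = det(rI - L).
Cofactor expansion gives p(r) = r^3 - r^2 - 9r + 9.
Rational-root test: r = -3 gives p(-3) = 0.
Factor out (r + 3): p(r) = (r + 3)·(r^2 - 4r + 3).
The quadratic factors as (r - 1)·(r - 3).
Eigenvalues: -3, 1, 3.

-3, 1, 3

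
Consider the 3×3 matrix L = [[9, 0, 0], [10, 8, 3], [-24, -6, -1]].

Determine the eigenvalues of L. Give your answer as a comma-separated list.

2, 5, 9

Set up det(λI - L) = 0.
Cofactor expansion gives p(λ) = λ^3 - 16λ^2 + 73λ - 90.
Rational-root test: λ = 2 gives p(2) = 0.
Factor out (λ - 2): p(λ) = (λ - 2)·(λ^2 - 14λ + 45).
The quadratic factors as (λ - 5)·(λ - 9).
Eigenvalues: 2, 5, 9.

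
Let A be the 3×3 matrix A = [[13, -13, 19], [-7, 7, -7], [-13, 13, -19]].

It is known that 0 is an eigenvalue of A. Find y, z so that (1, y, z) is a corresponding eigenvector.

1, 0

We need (A)v = 0.
A = [[13, -13, 19], [-7, 7, -7], [-13, 13, -19]].
Row 1: (13)·1 + (-13)·y + (19)·z = 0
Row 2: (-7)·1 + (7)·y + (-7)·z = 0
Row 3: (-13)·1 + (13)·y + (-19)·z = 0
Solving gives y = 1, z = 0.
Check: A·(1, 1, 0) = (0, 0, 0) = 0·(1, 1, 0).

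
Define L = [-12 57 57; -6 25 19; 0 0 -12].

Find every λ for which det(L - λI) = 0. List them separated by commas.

-12, 6, 7

Set up det(lambda·I - L) = 0.
Expanding along the first row, p(lambda) = lambda^3 - lambda^2 - 114·lambda + 504.
Since p(7) = 0, lambda = 7 is a root.
Factor out (lambda - 7): p(lambda) = (lambda - 7)·(lambda^2 + 6·lambda - 72).
The quadratic factors as (lambda + 12)·(lambda - 6).
Eigenvalues: -12, 6, 7.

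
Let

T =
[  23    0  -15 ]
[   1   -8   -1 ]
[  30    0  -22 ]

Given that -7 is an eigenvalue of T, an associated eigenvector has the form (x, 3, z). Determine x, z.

-3, -6

We need (T + 7I)v = 0.
T + 7I = [[30, 0, -15], [1, -1, -1], [30, 0, -15]].
Row 1: (30)·x + (0)·3 + (-15)·z = 0
Row 2: (1)·x + (-1)·3 + (-1)·z = 0
Row 3: (30)·x + (0)·3 + (-15)·z = 0
Solving gives x = -3, z = -6.
Check: T·(-3, 3, -6) = (21, -21, 42) = -7·(-3, 3, -6).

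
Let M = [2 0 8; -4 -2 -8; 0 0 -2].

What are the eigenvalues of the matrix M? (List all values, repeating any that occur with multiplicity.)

The characteristic polynomial is p(t) = det(tI - M).
Expanding along the first row, p(t) = t^3 + 2t^2 - 4t - 8.
Try t = -2: p(-2) = 0, so -2 is a root.
Dividing by (t + 2) leaves t^2 - 4.
The quadratic factors as (t + 2)·(t - 2).
Eigenvalues: -2, -2, 2.

-2, -2, 2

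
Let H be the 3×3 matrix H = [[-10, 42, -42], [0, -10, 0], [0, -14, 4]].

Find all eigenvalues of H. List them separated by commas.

Compute the characteristic polynomial p(r) = det(rI - H).
Expanding along the first row, p(r) = r^3 + 16r^2 + 20r - 400.
Rational-root test: r = -10 gives p(-10) = 0.
Factor out (r + 10): p(r) = (r + 10)·(r^2 + 6r - 40).
The quadratic factors as (r + 10)·(r - 4).
Eigenvalues: -10, -10, 4.

-10, -10, 4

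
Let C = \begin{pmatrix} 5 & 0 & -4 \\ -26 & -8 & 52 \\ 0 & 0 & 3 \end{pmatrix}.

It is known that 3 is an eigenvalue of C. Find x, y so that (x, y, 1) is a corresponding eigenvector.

We need (C - 3I)v = 0.
C - 3I = [[2, 0, -4], [-26, -11, 52], [0, 0, 0]].
Row 1: (2)·x + (0)·y + (-4)·1 = 0
Row 2: (-26)·x + (-11)·y + (52)·1 = 0
Row 3: (0)·x + (0)·y + (0)·1 = 0
Solving gives x = 2, y = 0.
Check: C·(2, 0, 1) = (6, 0, 3) = 3·(2, 0, 1).

2, 0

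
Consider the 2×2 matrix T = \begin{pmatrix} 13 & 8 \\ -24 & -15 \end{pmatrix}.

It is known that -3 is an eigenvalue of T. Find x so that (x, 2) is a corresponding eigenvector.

We need (T + 3I)v = 0.
T + 3I = [[16, 8], [-24, -12]].
Row 1: (16)·x + (8)·2 = 0
Row 2: (-24)·x + (-12)·2 = 0
Solving gives x = -1.
Check: T·(-1, 2) = (3, -6) = -3·(-1, 2).

-1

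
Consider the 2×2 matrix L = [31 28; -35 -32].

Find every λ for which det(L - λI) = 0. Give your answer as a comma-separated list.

det(L - λI) = (31 - λ)(-32 - λ) - (28)·(-35) = λ^2 + λ - 12.
This factors as (λ + 4)·(λ - 3) = 0.
Eigenvalues: -4, 3.

-4, 3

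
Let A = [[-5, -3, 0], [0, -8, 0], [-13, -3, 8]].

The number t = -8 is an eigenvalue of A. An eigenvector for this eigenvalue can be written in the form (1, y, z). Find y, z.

1, 1

We need (A + 8I)v = 0.
A + 8I = [[3, -3, 0], [0, 0, 0], [-13, -3, 16]].
Row 1: (3)·1 + (-3)·y + (0)·z = 0
Row 2: (0)·1 + (0)·y + (0)·z = 0
Row 3: (-13)·1 + (-3)·y + (16)·z = 0
Solving gives y = 1, z = 1.
Check: A·(1, 1, 1) = (-8, -8, -8) = -8·(1, 1, 1).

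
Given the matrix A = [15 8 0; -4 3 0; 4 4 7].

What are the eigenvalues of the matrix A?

7, 7, 11

Set up det(rI - A) = 0.
Cofactor expansion gives p(r) = r^3 - 25r^2 + 203r - 539.
Rational-root test: r = 11 gives p(11) = 0.
Factor out (r - 11): p(r) = (r - 11)·(r^2 - 14r + 49).
The quadratic factor is (r - 7)^2.
Eigenvalues: 7, 7, 11.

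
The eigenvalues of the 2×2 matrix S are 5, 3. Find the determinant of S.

det(S) is the product of the eigenvalues: (5) · (3) = 15.

15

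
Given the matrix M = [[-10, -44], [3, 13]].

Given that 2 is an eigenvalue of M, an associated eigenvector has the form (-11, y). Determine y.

3

We need (M - 2I)v = 0.
M - 2I = [[-12, -44], [3, 11]].
Row 1: (-12)·-11 + (-44)·y = 0
Row 2: (3)·-11 + (11)·y = 0
Solving gives y = 3.
Check: M·(-11, 3) = (-22, 6) = 2·(-11, 3).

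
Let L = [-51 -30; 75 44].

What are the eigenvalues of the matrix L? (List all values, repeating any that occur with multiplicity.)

-6, -1

det(L - sI) = (-51 - s)(44 - s) - (-30)·(75) = s^2 + 7s + 6.
This factors as (s + 6)·(s + 1) = 0.
Eigenvalues: -6, -1.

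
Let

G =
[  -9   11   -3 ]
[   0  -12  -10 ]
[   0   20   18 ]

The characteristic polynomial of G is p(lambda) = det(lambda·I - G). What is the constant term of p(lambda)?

-144

p(lambda) = lambda^3 + 3·lambda^2 - 70·lambda - 144.
The constant term is -144.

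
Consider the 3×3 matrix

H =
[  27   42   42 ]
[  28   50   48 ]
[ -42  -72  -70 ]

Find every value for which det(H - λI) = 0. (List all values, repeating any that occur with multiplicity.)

The characteristic polynomial is p(s) = det(sI - H).
Expanding along the first row, p(s) = s^3 - 7s^2 + 4s + 12.
Try s = -1: p(-1) = 0, so -1 is a root.
Factor out (s + 1): p(s) = (s + 1)·(s^2 - 8s + 12).
The quadratic factors as (s - 2)·(s - 6).
Eigenvalues: -1, 2, 6.

-1, 2, 6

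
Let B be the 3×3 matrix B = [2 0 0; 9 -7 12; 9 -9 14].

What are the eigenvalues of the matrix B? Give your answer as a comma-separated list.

2, 2, 5

The characteristic polynomial is p(λ) = det(λI - B).
Expanding the 3×3 determinant: p(λ) = λ^3 - 9λ^2 + 24λ - 20.
Since p(2) = 0, λ = 2 is a root.
Factor out (λ - 2): p(λ) = (λ - 2)·(λ^2 - 7λ + 10).
The quadratic factors as (λ - 2)·(λ - 5).
Eigenvalues: 2, 2, 5.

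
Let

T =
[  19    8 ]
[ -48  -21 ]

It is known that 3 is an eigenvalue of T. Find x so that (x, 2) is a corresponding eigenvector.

We need (T - 3I)v = 0.
T - 3I = [[16, 8], [-48, -24]].
Row 1: (16)·x + (8)·2 = 0
Row 2: (-48)·x + (-24)·2 = 0
Solving gives x = -1.
Check: T·(-1, 2) = (-3, 6) = 3·(-1, 2).

-1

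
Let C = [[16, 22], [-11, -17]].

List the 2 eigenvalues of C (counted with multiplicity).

-6, 5

det(C - sI) = (16 - s)(-17 - s) - (22)·(-11) = s^2 + s - 30.
This factors as (s + 6)·(s - 5) = 0.
Eigenvalues: -6, 5.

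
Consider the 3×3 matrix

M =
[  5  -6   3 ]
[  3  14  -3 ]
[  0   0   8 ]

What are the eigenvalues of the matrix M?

Set up det(μI - M) = 0.
Expanding the 3×3 determinant: p(μ) = μ^3 - 27μ^2 + 240μ - 704.
Rational-root test: μ = 8 gives p(8) = 0.
Factor out (μ - 8): p(μ) = (μ - 8)·(μ^2 - 19μ + 88).
The quadratic factors as (μ - 8)·(μ - 11).
Eigenvalues: 8, 8, 11.

8, 8, 11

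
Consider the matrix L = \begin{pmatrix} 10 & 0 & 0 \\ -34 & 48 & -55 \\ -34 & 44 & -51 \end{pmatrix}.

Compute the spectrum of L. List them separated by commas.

Compute the characteristic polynomial p(r) = det(rI - L).
Expanding the 3×3 determinant: p(r) = r^3 - 7r^2 - 58r + 280.
Try r = 4: p(4) = 0, so 4 is a root.
Dividing by (r - 4) leaves r^2 - 3r - 70.
The quadratic factors as (r + 7)·(r - 10).
Eigenvalues: -7, 4, 10.

-7, 4, 10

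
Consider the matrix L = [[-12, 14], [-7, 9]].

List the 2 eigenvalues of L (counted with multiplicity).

det(L - rI) = (-12 - r)(9 - r) - (14)·(-7) = r^2 + 3r - 10.
This factors as (r + 5)·(r - 2) = 0.
Eigenvalues: -5, 2.

-5, 2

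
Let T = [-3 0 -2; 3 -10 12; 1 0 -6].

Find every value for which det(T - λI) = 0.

The characteristic polynomial is p(r) = det(rI - T).
Cofactor expansion gives p(r) = r^3 + 19r^2 + 110r + 200.
Try r = -4: p(-4) = 0, so -4 is a root.
Dividing by (r + 4) leaves r^2 + 15r + 50.
The quadratic factors as (r + 10)·(r + 5).
Eigenvalues: -10, -5, -4.

-10, -5, -4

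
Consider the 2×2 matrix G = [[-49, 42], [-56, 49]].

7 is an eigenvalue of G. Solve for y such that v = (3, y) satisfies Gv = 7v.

We need (G - 7I)v = 0.
G - 7I = [[-56, 42], [-56, 42]].
Row 1: (-56)·3 + (42)·y = 0
Row 2: (-56)·3 + (42)·y = 0
Solving gives y = 4.
Check: G·(3, 4) = (21, 28) = 7·(3, 4).

4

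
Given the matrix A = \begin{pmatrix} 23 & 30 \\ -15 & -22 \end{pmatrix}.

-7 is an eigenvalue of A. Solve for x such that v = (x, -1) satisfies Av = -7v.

We need (A + 7I)v = 0.
A + 7I = [[30, 30], [-15, -15]].
Row 1: (30)·x + (30)·-1 = 0
Row 2: (-15)·x + (-15)·-1 = 0
Solving gives x = 1.
Check: A·(1, -1) = (-7, 7) = -7·(1, -1).

1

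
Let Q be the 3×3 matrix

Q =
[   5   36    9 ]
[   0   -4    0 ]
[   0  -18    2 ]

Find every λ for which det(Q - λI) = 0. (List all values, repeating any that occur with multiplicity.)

-4, 2, 5

Compute the characteristic polynomial p(λ) = det(λI - Q).
Expanding along the first row, p(λ) = λ^3 - 3λ^2 - 18λ + 40.
Since p(-4) = 0, λ = -4 is a root.
Dividing by (λ + 4) leaves λ^2 - 7λ + 10.
The quadratic factors as (λ - 2)·(λ - 5).
Eigenvalues: -4, 2, 5.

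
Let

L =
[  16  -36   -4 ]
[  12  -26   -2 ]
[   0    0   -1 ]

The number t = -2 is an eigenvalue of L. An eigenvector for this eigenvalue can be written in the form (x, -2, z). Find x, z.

-4, 0

We need (L + 2I)v = 0.
L + 2I = [[18, -36, -4], [12, -24, -2], [0, 0, 1]].
Row 1: (18)·x + (-36)·-2 + (-4)·z = 0
Row 2: (12)·x + (-24)·-2 + (-2)·z = 0
Row 3: (0)·x + (0)·-2 + (1)·z = 0
Solving gives x = -4, z = 0.
Check: L·(-4, -2, 0) = (8, 4, 0) = -2·(-4, -2, 0).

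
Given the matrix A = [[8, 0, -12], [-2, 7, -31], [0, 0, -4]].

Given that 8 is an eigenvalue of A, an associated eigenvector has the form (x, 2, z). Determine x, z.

We need (A - 8I)v = 0.
A - 8I = [[0, 0, -12], [-2, -1, -31], [0, 0, -12]].
Row 1: (0)·x + (0)·2 + (-12)·z = 0
Row 2: (-2)·x + (-1)·2 + (-31)·z = 0
Row 3: (0)·x + (0)·2 + (-12)·z = 0
Solving gives x = -1, z = 0.
Check: A·(-1, 2, 0) = (-8, 16, 0) = 8·(-1, 2, 0).

-1, 0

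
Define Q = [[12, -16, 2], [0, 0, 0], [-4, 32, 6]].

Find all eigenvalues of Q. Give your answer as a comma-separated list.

0, 8, 10

Set up det(μI - Q) = 0.
Expanding the 3×3 determinant: p(μ) = μ^3 - 18μ^2 + 80μ.
Try μ = 10: p(10) = 0, so 10 is a root.
Dividing by (μ - 10) leaves μ^2 - 8μ.
The quadratic factors as μ·(μ - 8).
Eigenvalues: 0, 8, 10.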